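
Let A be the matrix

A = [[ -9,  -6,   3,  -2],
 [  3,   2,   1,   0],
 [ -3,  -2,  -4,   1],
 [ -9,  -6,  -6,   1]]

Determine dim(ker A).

2

Row reduce to echelon form.
R2 ← R2 + (1/3)·R1: [0, 0, 2, -2/3]
R3 ← R3 − (1/3)·R1: [0, 0, -5, 5/3]
R4 ← R4 − R1: [0, 0, -9, 3]
R3 ← R3 + (5/2)·R2: [0, 0, 0, 0]
R4 ← R4 + (9/2)·R2: [0, 0, 0, 0]
2 nonzero rows, so rank(A) = 2.
A has 4 columns; by rank–nullity, nullity = 4 − 2 = 2.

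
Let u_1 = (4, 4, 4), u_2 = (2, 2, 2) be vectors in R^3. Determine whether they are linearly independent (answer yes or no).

no

Form the matrix with these vectors as rows and row reduce.
R2 ← R2 − (1/2)·R1: [0, 0, 0]
1 nonzero row, so the 2 vectors span a space of dimension 1.
Since 1 < 2, the vectors are linearly dependent.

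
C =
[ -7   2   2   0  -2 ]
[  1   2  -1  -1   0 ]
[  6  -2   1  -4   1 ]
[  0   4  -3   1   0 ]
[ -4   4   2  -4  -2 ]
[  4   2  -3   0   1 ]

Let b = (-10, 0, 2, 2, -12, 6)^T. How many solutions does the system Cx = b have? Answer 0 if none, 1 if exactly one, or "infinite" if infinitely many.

Row reduce the augmented matrix [C | b].
R2 ← R2 + (1/7)·R1: [0, 16/7, -5/7, -1, -2/7, -10/7]
R3 ← R3 + (6/7)·R1: [0, -2/7, 19/7, -4, -5/7, -46/7]
R5 ← R5 − (4/7)·R1: [0, 20/7, 6/7, -4, -6/7, -44/7]
R6 ← R6 + (4/7)·R1: [0, 22/7, -13/7, 0, -1/7, 2/7]
R3 ← R3 + (1/8)·R2: [0, 0, 21/8, -33/8, -3/4, -27/4]
R4 ← R4 − (7/4)·R2: [0, 0, -7/4, 11/4, 1/2, 9/2]
R5 ← R5 − (5/4)·R2: [0, 0, 7/4, -11/4, -1/2, -9/2]
R6 ← R6 − (11/8)·R2: [0, 0, -7/8, 11/8, 1/4, 9/4]
R4 ← R4 + (2/3)·R3: [0, 0, 0, 0, 0, 0]
R5 ← R5 − (2/3)·R3: [0, 0, 0, 0, 0, 0]
R6 ← R6 + (1/3)·R3: [0, 0, 0, 0, 0, 0]
The echelon form has 3 nonzero rows, and every pivot lies in the first 5 columns, so rank(C) = rank([C|b]) = 3.
The system is consistent.
rank = 3 < 5 unknowns, so there are infinitely many solutions.

infinite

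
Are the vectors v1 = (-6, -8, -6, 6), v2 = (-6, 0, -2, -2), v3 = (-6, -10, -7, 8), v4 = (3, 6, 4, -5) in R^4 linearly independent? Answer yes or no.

Form the matrix with these vectors as rows and row reduce.
R2 ← R2 − R1: [0, 8, 4, -8]
R3 ← R3 − R1: [0, -2, -1, 2]
R4 ← R4 + (1/2)·R1: [0, 2, 1, -2]
R3 ← R3 + (1/4)·R2: [0, 0, 0, 0]
R4 ← R4 − (1/4)·R2: [0, 0, 0, 0]
2 nonzero rows, so the 4 vectors span a space of dimension 2.
Since 2 < 4, the vectors are linearly dependent.

no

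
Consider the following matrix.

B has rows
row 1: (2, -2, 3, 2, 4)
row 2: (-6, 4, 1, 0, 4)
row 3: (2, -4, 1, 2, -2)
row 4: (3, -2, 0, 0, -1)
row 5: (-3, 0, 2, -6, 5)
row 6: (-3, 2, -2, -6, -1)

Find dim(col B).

Row reduce to echelon form.
R2 ← R2 + (3)·R1: [0, -2, 10, 6, 16]
R3 ← R3 − R1: [0, -2, -2, 0, -6]
R4 ← R4 − (3/2)·R1: [0, 1, -9/2, -3, -7]
R5 ← R5 + (3/2)·R1: [0, -3, 13/2, -3, 11]
R6 ← R6 + (3/2)·R1: [0, -1, 5/2, -3, 5]
R3 ← R3 − R2: [0, 0, -12, -6, -22]
R4 ← R4 + (1/2)·R2: [0, 0, 1/2, 0, 1]
R5 ← R5 − (3/2)·R2: [0, 0, -17/2, -12, -13]
R6 ← R6 − (1/2)·R2: [0, 0, -5/2, -6, -3]
R4 ← R4 + (1/24)·R3: [0, 0, 0, -1/4, 1/12]
R5 ← R5 − (17/24)·R3: [0, 0, 0, -31/4, 31/12]
R6 ← R6 − (5/24)·R3: [0, 0, 0, -19/4, 19/12]
R5 ← R5 − (31)·R4: [0, 0, 0, 0, 0]
R6 ← R6 − (19)·R4: [0, 0, 0, 0, 0]
Echelon form has 4 nonzero rows, so rank(B) = 4.
The column space has dimension equal to the rank: 4.

4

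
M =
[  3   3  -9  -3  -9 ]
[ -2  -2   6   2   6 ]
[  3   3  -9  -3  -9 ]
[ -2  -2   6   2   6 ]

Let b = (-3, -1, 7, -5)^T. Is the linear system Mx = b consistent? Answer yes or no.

Row reduce the augmented matrix [M | b].
R2 ← R2 + (2/3)·R1: [0, 0, 0, 0, 0, -3]
R3 ← R3 − R1: [0, 0, 0, 0, 0, 10]
R4 ← R4 + (2/3)·R1: [0, 0, 0, 0, 0, -7]
R3 ← R3 + (10/3)·R2: [0, 0, 0, 0, 0, 0]
R4 ← R4 − (7/3)·R2: [0, 0, 0, 0, 0, 0]
The echelon form has 2 nonzero rows; the last pivot sits in the augmented column, so rank(M) = 1 but rank([M|b]) = 2.
Since the ranks differ, the system is inconsistent.

no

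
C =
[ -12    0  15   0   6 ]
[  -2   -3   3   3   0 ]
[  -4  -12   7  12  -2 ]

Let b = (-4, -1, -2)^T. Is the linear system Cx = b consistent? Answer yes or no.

Row reduce the augmented matrix [C | b].
R2 ← R2 − (1/6)·R1: [0, -3, 1/2, 3, -1, -1/3]
R3 ← R3 − (1/3)·R1: [0, -12, 2, 12, -4, -2/3]
R3 ← R3 − (4)·R2: [0, 0, 0, 0, 0, 2/3]
The echelon form has 3 nonzero rows; the last pivot sits in the augmented column, so rank(C) = 2 but rank([C|b]) = 3.
Since the ranks differ, the system is inconsistent.

no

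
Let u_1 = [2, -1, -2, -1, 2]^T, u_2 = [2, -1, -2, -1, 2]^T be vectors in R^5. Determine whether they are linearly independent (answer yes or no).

no

Form the matrix with these vectors as rows and row reduce.
R2 ← R2 − R1: [0, 0, 0, 0, 0]
1 nonzero row, so the 2 vectors span a space of dimension 1.
Since 1 < 2, the vectors are linearly dependent.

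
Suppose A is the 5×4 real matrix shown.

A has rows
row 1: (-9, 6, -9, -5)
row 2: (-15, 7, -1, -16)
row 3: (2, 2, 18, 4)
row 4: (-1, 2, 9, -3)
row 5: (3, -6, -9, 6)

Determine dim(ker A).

0

Row reduce to echelon form.
R2 ← R2 − (5/3)·R1: [0, -3, 14, -23/3]
R3 ← R3 + (2/9)·R1: [0, 10/3, 16, 26/9]
R4 ← R4 − (1/9)·R1: [0, 4/3, 10, -22/9]
R5 ← R5 + (1/3)·R1: [0, -4, -12, 13/3]
R3 ← R3 + (10/9)·R2: [0, 0, 284/9, -152/27]
R4 ← R4 + (4/9)·R2: [0, 0, 146/9, -158/27]
R5 ← R5 − (4/3)·R2: [0, 0, -92/3, 131/9]
R4 ← R4 − (73/142)·R3: [0, 0, 0, -210/71]
R5 ← R5 + (69/71)·R3: [0, 0, 0, 645/71]
R5 ← R5 + (43/14)·R4: [0, 0, 0, 0]
4 nonzero rows, so rank(A) = 4.
A has 4 columns; by rank–nullity, nullity = 4 − 4 = 0.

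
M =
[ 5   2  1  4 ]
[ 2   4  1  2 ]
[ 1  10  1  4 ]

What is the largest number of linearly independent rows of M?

3

Row reduce to echelon form.
R2 ← R2 − (2/5)·R1: [0, 16/5, 3/5, 2/5]
R3 ← R3 − (1/5)·R1: [0, 48/5, 4/5, 16/5]
R3 ← R3 − (3)·R2: [0, 0, -1, 2]
Echelon form has 3 nonzero rows, so rank(M) = 3.
The rank gives the maximum number of linearly independent rows: 3.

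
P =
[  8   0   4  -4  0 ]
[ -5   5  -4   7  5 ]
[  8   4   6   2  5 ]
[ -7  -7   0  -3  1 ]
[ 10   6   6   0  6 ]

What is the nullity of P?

0

Row reduce to echelon form.
R2 ← R2 + (5/8)·R1: [0, 5, -3/2, 9/2, 5]
R3 ← R3 − R1: [0, 4, 2, 6, 5]
R4 ← R4 + (7/8)·R1: [0, -7, 7/2, -13/2, 1]
R5 ← R5 − (5/4)·R1: [0, 6, 1, 5, 6]
R3 ← R3 − (4/5)·R2: [0, 0, 16/5, 12/5, 1]
R4 ← R4 + (7/5)·R2: [0, 0, 7/5, -1/5, 8]
R5 ← R5 − (6/5)·R2: [0, 0, 14/5, -2/5, 0]
R4 ← R4 − (7/16)·R3: [0, 0, 0, -5/4, 121/16]
R5 ← R5 − (7/8)·R3: [0, 0, 0, -5/2, -7/8]
R5 ← R5 − (2)·R4: [0, 0, 0, 0, -16]
5 nonzero rows, so rank(P) = 5.
P has 5 columns; by rank–nullity, nullity = 5 − 5 = 0.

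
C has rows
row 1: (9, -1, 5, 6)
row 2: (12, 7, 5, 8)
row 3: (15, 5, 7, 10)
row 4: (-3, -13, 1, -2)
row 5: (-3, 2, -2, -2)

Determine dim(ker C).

2

Row reduce to echelon form.
R2 ← R2 − (4/3)·R1: [0, 25/3, -5/3, 0]
R3 ← R3 − (5/3)·R1: [0, 20/3, -4/3, 0]
R4 ← R4 + (1/3)·R1: [0, -40/3, 8/3, 0]
R5 ← R5 + (1/3)·R1: [0, 5/3, -1/3, 0]
R3 ← R3 − (4/5)·R2: [0, 0, 0, 0]
R4 ← R4 + (8/5)·R2: [0, 0, 0, 0]
R5 ← R5 − (1/5)·R2: [0, 0, 0, 0]
2 nonzero rows, so rank(C) = 2.
C has 4 columns; by rank–nullity, nullity = 4 − 2 = 2.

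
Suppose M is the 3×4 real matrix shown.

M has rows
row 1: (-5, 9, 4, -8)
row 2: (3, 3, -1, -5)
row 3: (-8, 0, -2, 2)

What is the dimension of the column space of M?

Row reduce to echelon form.
R2 ← R2 + (3/5)·R1: [0, 42/5, 7/5, -49/5]
R3 ← R3 − (8/5)·R1: [0, -72/5, -42/5, 74/5]
R3 ← R3 + (12/7)·R2: [0, 0, -6, -2]
Echelon form has 3 nonzero rows, so rank(M) = 3.
The column space has dimension equal to the rank: 3.

3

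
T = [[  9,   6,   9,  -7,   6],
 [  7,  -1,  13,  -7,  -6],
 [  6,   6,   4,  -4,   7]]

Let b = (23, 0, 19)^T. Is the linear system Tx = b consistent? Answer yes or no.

Row reduce the augmented matrix [T | b].
R2 ← R2 − (7/9)·R1: [0, -17/3, 6, -14/9, -32/3, -161/9]
R3 ← R3 − (2/3)·R1: [0, 2, -2, 2/3, 3, 11/3]
R3 ← R3 + (6/17)·R2: [0, 0, 2/17, 2/17, -13/17, -45/17]
The echelon form has 3 nonzero rows, and every pivot lies in the first 5 columns, so rank(T) = rank([T|b]) = 3.
The system is consistent.

yes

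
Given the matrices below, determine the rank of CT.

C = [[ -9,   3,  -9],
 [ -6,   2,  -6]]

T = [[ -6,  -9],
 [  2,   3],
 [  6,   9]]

1

First compute CT:
[[  6,   9],
 [  4,   6]]
Now row reduce the product.
R2 ← R2 − (2/3)·R1: [0, 0]
1 nonzero row, so rank(CT) = 1.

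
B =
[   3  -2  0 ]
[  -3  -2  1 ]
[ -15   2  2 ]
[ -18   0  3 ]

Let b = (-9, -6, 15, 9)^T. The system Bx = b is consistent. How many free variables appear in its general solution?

Row reduce the augmented matrix [B | b].
R2 ← R2 + R1: [0, -4, 1, -15]
R3 ← R3 + (5)·R1: [0, -8, 2, -30]
R4 ← R4 + (6)·R1: [0, -12, 3, -45]
R3 ← R3 − (2)·R2: [0, 0, 0, 0]
R4 ← R4 − (3)·R2: [0, 0, 0, 0]
The echelon form has 2 nonzero rows, and every pivot lies in the first 3 columns, so rank(B) = rank([B|b]) = 2.
The system is consistent.
Free variables = (unknowns) − (rank) = 3 − 2 = 1.

1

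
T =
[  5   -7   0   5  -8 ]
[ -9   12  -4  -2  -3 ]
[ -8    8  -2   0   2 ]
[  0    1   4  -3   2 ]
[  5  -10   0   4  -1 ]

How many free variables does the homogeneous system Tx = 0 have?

Row reduce to echelon form.
R2 ← R2 + (9/5)·R1: [0, -3/5, -4, 7, -87/5]
R3 ← R3 + (8/5)·R1: [0, -16/5, -2, 8, -54/5]
R5 ← R5 − R1: [0, -3, 0, -1, 7]
R3 ← R3 − (16/3)·R2: [0, 0, 58/3, -88/3, 82]
R4 ← R4 + (5/3)·R2: [0, 0, -8/3, 26/3, -27]
R5 ← R5 − (5)·R2: [0, 0, 20, -36, 94]
R4 ← R4 + (4/29)·R3: [0, 0, 0, 134/29, -455/29]
R5 ← R5 − (30/29)·R3: [0, 0, 0, -164/29, 266/29]
R5 ← R5 + (82/67)·R4: [0, 0, 0, 0, -672/67]
5 nonzero rows, so rank(T) = 5.
T has 5 columns; by rank–nullity, nullity = 5 − 5 = 0.

0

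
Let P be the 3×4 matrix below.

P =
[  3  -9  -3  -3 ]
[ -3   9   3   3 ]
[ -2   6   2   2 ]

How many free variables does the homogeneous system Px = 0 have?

3

Row reduce to echelon form.
R2 ← R2 + R1: [0, 0, 0, 0]
R3 ← R3 + (2/3)·R1: [0, 0, 0, 0]
1 nonzero row, so rank(P) = 1.
P has 4 columns; by rank–nullity, nullity = 4 − 1 = 3.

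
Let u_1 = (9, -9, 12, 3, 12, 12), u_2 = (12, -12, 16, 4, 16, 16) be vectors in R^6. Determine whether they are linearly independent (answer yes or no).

Form the matrix with these vectors as rows and row reduce.
R2 ← R2 − (4/3)·R1: [0, 0, 0, 0, 0, 0]
1 nonzero row, so the 2 vectors span a space of dimension 1.
Since 1 < 2, the vectors are linearly dependent.

no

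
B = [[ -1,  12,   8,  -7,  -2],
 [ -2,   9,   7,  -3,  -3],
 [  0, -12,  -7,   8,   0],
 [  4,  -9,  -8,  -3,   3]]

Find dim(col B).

3

Row reduce to echelon form.
R2 ← R2 − (2)·R1: [0, -15, -9, 11, 1]
R4 ← R4 + (4)·R1: [0, 39, 24, -31, -5]
R3 ← R3 − (4/5)·R2: [0, 0, 1/5, -4/5, -4/5]
R4 ← R4 + (13/5)·R2: [0, 0, 3/5, -12/5, -12/5]
R4 ← R4 − (3)·R3: [0, 0, 0, 0, 0]
Echelon form has 3 nonzero rows, so rank(B) = 3.
The column space has dimension equal to the rank: 3.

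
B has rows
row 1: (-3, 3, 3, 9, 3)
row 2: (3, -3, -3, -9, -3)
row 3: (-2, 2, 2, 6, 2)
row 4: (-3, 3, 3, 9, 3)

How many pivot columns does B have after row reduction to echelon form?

Row reduce to echelon form.
R2 ← R2 + R1: [0, 0, 0, 0, 0]
R3 ← R3 − (2/3)·R1: [0, 0, 0, 0, 0]
R4 ← R4 − R1: [0, 0, 0, 0, 0]
Echelon form has 1 nonzero row, so rank(B) = 1.
Each nonzero row contributes one pivot column: 1 pivot columns.

1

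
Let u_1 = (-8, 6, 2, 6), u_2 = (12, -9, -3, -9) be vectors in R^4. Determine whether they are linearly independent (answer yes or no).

Form the matrix with these vectors as rows and row reduce.
R2 ← R2 + (3/2)·R1: [0, 0, 0, 0]
1 nonzero row, so the 2 vectors span a space of dimension 1.
Since 1 < 2, the vectors are linearly dependent.

no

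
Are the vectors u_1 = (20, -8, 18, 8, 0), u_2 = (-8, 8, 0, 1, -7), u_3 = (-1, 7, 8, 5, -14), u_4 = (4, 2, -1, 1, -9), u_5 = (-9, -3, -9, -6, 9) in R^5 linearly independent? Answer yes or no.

Form the matrix with these vectors as rows and row reduce.
R2 ← R2 + (2/5)·R1: [0, 24/5, 36/5, 21/5, -7]
R3 ← R3 + (1/20)·R1: [0, 33/5, 89/10, 27/5, -14]
R4 ← R4 − (1/5)·R1: [0, 18/5, -23/5, -3/5, -9]
R5 ← R5 + (9/20)·R1: [0, -33/5, -9/10, -12/5, 9]
R3 ← R3 − (11/8)·R2: [0, 0, -1, -3/8, -35/8]
R4 ← R4 − (3/4)·R2: [0, 0, -10, -15/4, -15/4]
R5 ← R5 + (11/8)·R2: [0, 0, 9, 27/8, -5/8]
R4 ← R4 − (10)·R3: [0, 0, 0, 0, 40]
R5 ← R5 + (9)·R3: [0, 0, 0, 0, -40]
R5 ← R5 + R4: [0, 0, 0, 0, 0]
4 nonzero rows, so the 5 vectors span a space of dimension 4.
Since 4 < 5, the vectors are linearly dependent.

no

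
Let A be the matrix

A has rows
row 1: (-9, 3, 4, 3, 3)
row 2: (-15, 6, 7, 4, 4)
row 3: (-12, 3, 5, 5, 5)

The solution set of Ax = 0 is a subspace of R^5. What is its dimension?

Row reduce to echelon form.
R2 ← R2 − (5/3)·R1: [0, 1, 1/3, -1, -1]
R3 ← R3 − (4/3)·R1: [0, -1, -1/3, 1, 1]
R3 ← R3 + R2: [0, 0, 0, 0, 0]
2 nonzero rows, so rank(A) = 2.
A has 5 columns; by rank–nullity, nullity = 5 − 2 = 3.

3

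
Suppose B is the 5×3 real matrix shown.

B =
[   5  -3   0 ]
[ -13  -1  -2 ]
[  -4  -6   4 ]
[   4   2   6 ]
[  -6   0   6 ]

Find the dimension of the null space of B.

0

Row reduce to echelon form.
R2 ← R2 + (13/5)·R1: [0, -44/5, -2]
R3 ← R3 + (4/5)·R1: [0, -42/5, 4]
R4 ← R4 − (4/5)·R1: [0, 22/5, 6]
R5 ← R5 + (6/5)·R1: [0, -18/5, 6]
R3 ← R3 − (21/22)·R2: [0, 0, 65/11]
R4 ← R4 + (1/2)·R2: [0, 0, 5]
R5 ← R5 − (9/22)·R2: [0, 0, 75/11]
R4 ← R4 − (11/13)·R3: [0, 0, 0]
R5 ← R5 − (15/13)·R3: [0, 0, 0]
3 nonzero rows, so rank(B) = 3.
B has 3 columns; by rank–nullity, nullity = 3 − 3 = 0.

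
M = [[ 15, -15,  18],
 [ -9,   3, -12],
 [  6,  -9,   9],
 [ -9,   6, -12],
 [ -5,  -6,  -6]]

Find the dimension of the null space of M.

Row reduce to echelon form.
R2 ← R2 + (3/5)·R1: [0, -6, -6/5]
R3 ← R3 − (2/5)·R1: [0, -3, 9/5]
R4 ← R4 + (3/5)·R1: [0, -3, -6/5]
R5 ← R5 + (1/3)·R1: [0, -11, 0]
R3 ← R3 − (1/2)·R2: [0, 0, 12/5]
R4 ← R4 − (1/2)·R2: [0, 0, -3/5]
R5 ← R5 − (11/6)·R2: [0, 0, 11/5]
R4 ← R4 + (1/4)·R3: [0, 0, 0]
R5 ← R5 − (11/12)·R3: [0, 0, 0]
3 nonzero rows, so rank(M) = 3.
M has 3 columns; by rank–nullity, nullity = 3 − 3 = 0.

0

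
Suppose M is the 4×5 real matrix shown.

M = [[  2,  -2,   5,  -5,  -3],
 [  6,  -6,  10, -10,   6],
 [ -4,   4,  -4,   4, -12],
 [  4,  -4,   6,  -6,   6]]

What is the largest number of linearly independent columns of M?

Row reduce to echelon form.
R2 ← R2 − (3)·R1: [0, 0, -5, 5, 15]
R3 ← R3 + (2)·R1: [0, 0, 6, -6, -18]
R4 ← R4 − (2)·R1: [0, 0, -4, 4, 12]
R3 ← R3 + (6/5)·R2: [0, 0, 0, 0, 0]
R4 ← R4 − (4/5)·R2: [0, 0, 0, 0, 0]
Echelon form has 2 nonzero rows, so rank(M) = 2.
The rank gives the maximum number of linearly independent columns: 2.

2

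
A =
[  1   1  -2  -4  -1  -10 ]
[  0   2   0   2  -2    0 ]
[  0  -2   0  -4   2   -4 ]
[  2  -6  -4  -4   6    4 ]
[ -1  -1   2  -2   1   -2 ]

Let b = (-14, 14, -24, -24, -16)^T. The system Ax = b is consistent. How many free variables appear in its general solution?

Row reduce the augmented matrix [A | b].
R4 ← R4 − (2)·R1: [0, -8, 0, 4, 8, 24, 4]
R5 ← R5 + R1: [0, 0, 0, -6, 0, -12, -30]
R3 ← R3 + R2: [0, 0, 0, -2, 0, -4, -10]
R4 ← R4 + (4)·R2: [0, 0, 0, 12, 0, 24, 60]
R4 ← R4 + (6)·R3: [0, 0, 0, 0, 0, 0, 0]
R5 ← R5 − (3)·R3: [0, 0, 0, 0, 0, 0, 0]
The echelon form has 3 nonzero rows, and every pivot lies in the first 6 columns, so rank(A) = rank([A|b]) = 3.
The system is consistent.
Free variables = (unknowns) − (rank) = 6 − 3 = 3.

3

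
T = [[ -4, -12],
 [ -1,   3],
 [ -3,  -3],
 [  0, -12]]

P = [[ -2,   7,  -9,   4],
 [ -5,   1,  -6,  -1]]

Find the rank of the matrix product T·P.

First compute TP:
[[ 68, -40, 108,  -4],
 [-13,  -4,  -9,  -7],
 [ 21, -24,  45,  -9],
 [ 60, -12,  72,  12]]
Now row reduce the product.
R2 ← R2 + (13/68)·R1: [0, -198/17, 198/17, -132/17]
R3 ← R3 − (21/68)·R1: [0, -198/17, 198/17, -132/17]
R4 ← R4 − (15/17)·R1: [0, 396/17, -396/17, 264/17]
R3 ← R3 − R2: [0, 0, 0, 0]
R4 ← R4 + (2)·R2: [0, 0, 0, 0]
2 nonzero rows, so rank(TP) = 2.

2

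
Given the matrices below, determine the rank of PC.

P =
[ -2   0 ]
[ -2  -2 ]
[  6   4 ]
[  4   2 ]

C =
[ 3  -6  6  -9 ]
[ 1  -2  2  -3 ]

1

First compute PC:
[[ -6,  12, -12,  18],
 [ -8,  16, -16,  24],
 [ 22, -44,  44, -66],
 [ 14, -28,  28, -42]]
Now row reduce the product.
R2 ← R2 − (4/3)·R1: [0, 0, 0, 0]
R3 ← R3 + (11/3)·R1: [0, 0, 0, 0]
R4 ← R4 + (7/3)·R1: [0, 0, 0, 0]
1 nonzero row, so rank(PC) = 1.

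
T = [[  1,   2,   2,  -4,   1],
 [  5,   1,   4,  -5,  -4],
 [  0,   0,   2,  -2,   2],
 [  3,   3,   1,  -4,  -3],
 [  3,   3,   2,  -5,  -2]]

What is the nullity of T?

2

Row reduce to echelon form.
R2 ← R2 − (5)·R1: [0, -9, -6, 15, -9]
R4 ← R4 − (3)·R1: [0, -3, -5, 8, -6]
R5 ← R5 − (3)·R1: [0, -3, -4, 7, -5]
R4 ← R4 − (1/3)·R2: [0, 0, -3, 3, -3]
R5 ← R5 − (1/3)·R2: [0, 0, -2, 2, -2]
R4 ← R4 + (3/2)·R3: [0, 0, 0, 0, 0]
R5 ← R5 + R3: [0, 0, 0, 0, 0]
3 nonzero rows, so rank(T) = 3.
T has 5 columns; by rank–nullity, nullity = 5 − 3 = 2.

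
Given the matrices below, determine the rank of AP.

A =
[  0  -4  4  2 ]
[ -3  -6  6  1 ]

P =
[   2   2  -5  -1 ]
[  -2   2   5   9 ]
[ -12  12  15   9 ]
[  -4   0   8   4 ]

First compute AP:
[[-48,  40,  56,   8],
 [-70,  54,  83,   7]]
Now row reduce the product.
R2 ← R2 − (35/24)·R1: [0, -13/3, 4/3, -14/3]
2 nonzero rows, so rank(AP) = 2.

2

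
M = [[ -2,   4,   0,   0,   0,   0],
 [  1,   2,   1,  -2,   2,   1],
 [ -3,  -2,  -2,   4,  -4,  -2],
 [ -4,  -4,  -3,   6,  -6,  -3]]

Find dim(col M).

Row reduce to echelon form.
R2 ← R2 + (1/2)·R1: [0, 4, 1, -2, 2, 1]
R3 ← R3 − (3/2)·R1: [0, -8, -2, 4, -4, -2]
R4 ← R4 − (2)·R1: [0, -12, -3, 6, -6, -3]
R3 ← R3 + (2)·R2: [0, 0, 0, 0, 0, 0]
R4 ← R4 + (3)·R2: [0, 0, 0, 0, 0, 0]
Echelon form has 2 nonzero rows, so rank(M) = 2.
The column space has dimension equal to the rank: 2.

2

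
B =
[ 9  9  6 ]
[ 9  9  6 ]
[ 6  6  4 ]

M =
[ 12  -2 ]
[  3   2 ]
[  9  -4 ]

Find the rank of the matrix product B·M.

1

First compute BM:
[[189, -24],
 [189, -24],
 [126, -16]]
Now row reduce the product.
R2 ← R2 − R1: [0, 0]
R3 ← R3 − (2/3)·R1: [0, 0]
1 nonzero row, so rank(BM) = 1.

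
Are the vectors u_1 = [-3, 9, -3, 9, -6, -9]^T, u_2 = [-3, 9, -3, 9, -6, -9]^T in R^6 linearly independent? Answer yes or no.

Form the matrix with these vectors as rows and row reduce.
R2 ← R2 − R1: [0, 0, 0, 0, 0, 0]
1 nonzero row, so the 2 vectors span a space of dimension 1.
Since 1 < 2, the vectors are linearly dependent.

no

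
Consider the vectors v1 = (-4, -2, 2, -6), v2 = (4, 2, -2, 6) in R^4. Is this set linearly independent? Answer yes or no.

Form the matrix with these vectors as rows and row reduce.
R2 ← R2 + R1: [0, 0, 0, 0]
1 nonzero row, so the 2 vectors span a space of dimension 1.
Since 1 < 2, the vectors are linearly dependent.

no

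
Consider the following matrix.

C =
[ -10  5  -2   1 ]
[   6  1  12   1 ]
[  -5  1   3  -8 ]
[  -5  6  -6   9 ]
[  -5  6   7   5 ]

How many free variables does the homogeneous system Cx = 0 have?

Row reduce to echelon form.
R2 ← R2 + (3/5)·R1: [0, 4, 54/5, 8/5]
R3 ← R3 − (1/2)·R1: [0, -3/2, 4, -17/2]
R4 ← R4 − (1/2)·R1: [0, 7/2, -5, 17/2]
R5 ← R5 − (1/2)·R1: [0, 7/2, 8, 9/2]
R3 ← R3 + (3/8)·R2: [0, 0, 161/20, -79/10]
R4 ← R4 − (7/8)·R2: [0, 0, -289/20, 71/10]
R5 ← R5 − (7/8)·R2: [0, 0, -29/20, 31/10]
R4 ← R4 + (289/161)·R3: [0, 0, 0, -1140/161]
R5 ← R5 + (29/161)·R3: [0, 0, 0, 270/161]
R5 ← R5 + (9/38)·R4: [0, 0, 0, 0]
4 nonzero rows, so rank(C) = 4.
C has 4 columns; by rank–nullity, nullity = 4 − 4 = 0.

0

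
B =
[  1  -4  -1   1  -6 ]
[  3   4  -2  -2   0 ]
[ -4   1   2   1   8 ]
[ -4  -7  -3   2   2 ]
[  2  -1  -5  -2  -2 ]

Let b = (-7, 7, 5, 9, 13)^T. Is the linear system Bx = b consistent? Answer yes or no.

Row reduce the augmented matrix [B | b].
R2 ← R2 − (3)·R1: [0, 16, 1, -5, 18, 28]
R3 ← R3 + (4)·R1: [0, -15, -2, 5, -16, -23]
R4 ← R4 + (4)·R1: [0, -23, -7, 6, -22, -19]
R5 ← R5 − (2)·R1: [0, 7, -3, -4, 10, 27]
R3 ← R3 + (15/16)·R2: [0, 0, -17/16, 5/16, 7/8, 13/4]
R4 ← R4 + (23/16)·R2: [0, 0, -89/16, -19/16, 31/8, 85/4]
R5 ← R5 − (7/16)·R2: [0, 0, -55/16, -29/16, 17/8, 59/4]
R4 ← R4 − (89/17)·R3: [0, 0, 0, -48/17, -12/17, 72/17]
R5 ← R5 − (55/17)·R3: [0, 0, 0, -48/17, -12/17, 72/17]
R5 ← R5 − R4: [0, 0, 0, 0, 0, 0]
The echelon form has 4 nonzero rows, and every pivot lies in the first 5 columns, so rank(B) = rank([B|b]) = 4.
The system is consistent.

yes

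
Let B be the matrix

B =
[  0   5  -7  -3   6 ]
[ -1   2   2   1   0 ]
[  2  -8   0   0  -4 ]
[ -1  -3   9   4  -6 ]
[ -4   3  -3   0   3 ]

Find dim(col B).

Row reduce to echelon form.
Swap R1 ↔ R2
R3 ← R3 + (2)·R1: [0, -4, 4, 2, -4]
R4 ← R4 − R1: [0, -5, 7, 3, -6]
R5 ← R5 − (4)·R1: [0, -5, -11, -4, 3]
R3 ← R3 + (4/5)·R2: [0, 0, -8/5, -2/5, 4/5]
R4 ← R4 + R2: [0, 0, 0, 0, 0]
R5 ← R5 + R2: [0, 0, -18, -7, 9]
R5 ← R5 − (45/4)·R3: [0, 0, 0, -5/2, 0]
Swap R4 ↔ R5
Echelon form has 4 nonzero rows, so rank(B) = 4.
The column space has dimension equal to the rank: 4.

4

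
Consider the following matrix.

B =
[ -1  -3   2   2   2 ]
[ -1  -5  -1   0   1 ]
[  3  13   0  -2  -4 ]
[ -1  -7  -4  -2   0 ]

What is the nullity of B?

3

Row reduce to echelon form.
R2 ← R2 − R1: [0, -2, -3, -2, -1]
R3 ← R3 + (3)·R1: [0, 4, 6, 4, 2]
R4 ← R4 − R1: [0, -4, -6, -4, -2]
R3 ← R3 + (2)·R2: [0, 0, 0, 0, 0]
R4 ← R4 − (2)·R2: [0, 0, 0, 0, 0]
2 nonzero rows, so rank(B) = 2.
B has 5 columns; by rank–nullity, nullity = 5 − 2 = 3.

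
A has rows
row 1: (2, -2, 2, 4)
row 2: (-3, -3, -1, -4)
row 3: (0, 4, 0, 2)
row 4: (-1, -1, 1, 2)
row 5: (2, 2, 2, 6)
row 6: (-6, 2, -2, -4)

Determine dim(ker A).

1

Row reduce to echelon form.
R2 ← R2 + (3/2)·R1: [0, -6, 2, 2]
R4 ← R4 + (1/2)·R1: [0, -2, 2, 4]
R5 ← R5 − R1: [0, 4, 0, 2]
R6 ← R6 + (3)·R1: [0, -4, 4, 8]
R3 ← R3 + (2/3)·R2: [0, 0, 4/3, 10/3]
R4 ← R4 − (1/3)·R2: [0, 0, 4/3, 10/3]
R5 ← R5 + (2/3)·R2: [0, 0, 4/3, 10/3]
R6 ← R6 − (2/3)·R2: [0, 0, 8/3, 20/3]
R4 ← R4 − R3: [0, 0, 0, 0]
R5 ← R5 − R3: [0, 0, 0, 0]
R6 ← R6 − (2)·R3: [0, 0, 0, 0]
3 nonzero rows, so rank(A) = 3.
A has 4 columns; by rank–nullity, nullity = 4 − 3 = 1.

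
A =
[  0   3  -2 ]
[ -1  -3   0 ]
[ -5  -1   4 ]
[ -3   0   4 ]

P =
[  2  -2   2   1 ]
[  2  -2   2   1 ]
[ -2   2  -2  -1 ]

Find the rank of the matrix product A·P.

1

First compute AP:
[[ 10, -10,  10,   5],
 [ -8,   8,  -8,  -4],
 [-20,  20, -20, -10],
 [-14,  14, -14,  -7]]
Now row reduce the product.
R2 ← R2 + (4/5)·R1: [0, 0, 0, 0]
R3 ← R3 + (2)·R1: [0, 0, 0, 0]
R4 ← R4 + (7/5)·R1: [0, 0, 0, 0]
1 nonzero row, so rank(AP) = 1.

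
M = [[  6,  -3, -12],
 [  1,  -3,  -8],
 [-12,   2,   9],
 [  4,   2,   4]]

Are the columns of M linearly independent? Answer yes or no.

yes

Row reduce M to echelon form.
R2 ← R2 − (1/6)·R1: [0, -5/2, -6]
R3 ← R3 + (2)·R1: [0, -4, -15]
R4 ← R4 − (2/3)·R1: [0, 4, 12]
R3 ← R3 − (8/5)·R2: [0, 0, -27/5]
R4 ← R4 + (8/5)·R2: [0, 0, 12/5]
R4 ← R4 + (4/9)·R3: [0, 0, 0]
3 pivots among 3 columns.
Every column is a pivot column, so the columns are linearly independent.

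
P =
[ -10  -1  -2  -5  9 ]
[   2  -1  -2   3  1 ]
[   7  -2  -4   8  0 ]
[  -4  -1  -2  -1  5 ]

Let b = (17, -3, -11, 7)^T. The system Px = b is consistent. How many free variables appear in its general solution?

Row reduce the augmented matrix [P | b].
R2 ← R2 + (1/5)·R1: [0, -6/5, -12/5, 2, 14/5, 2/5]
R3 ← R3 + (7/10)·R1: [0, -27/10, -27/5, 9/2, 63/10, 9/10]
R4 ← R4 − (2/5)·R1: [0, -3/5, -6/5, 1, 7/5, 1/5]
R3 ← R3 − (9/4)·R2: [0, 0, 0, 0, 0, 0]
R4 ← R4 − (1/2)·R2: [0, 0, 0, 0, 0, 0]
The echelon form has 2 nonzero rows, and every pivot lies in the first 5 columns, so rank(P) = rank([P|b]) = 2.
The system is consistent.
Free variables = (unknowns) − (rank) = 5 − 2 = 3.

3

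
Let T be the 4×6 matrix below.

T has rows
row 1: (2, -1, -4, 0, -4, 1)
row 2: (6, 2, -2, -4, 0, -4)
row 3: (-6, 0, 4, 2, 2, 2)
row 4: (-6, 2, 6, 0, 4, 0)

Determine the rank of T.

Row reduce to echelon form.
R2 ← R2 − (3)·R1: [0, 5, 10, -4, 12, -7]
R3 ← R3 + (3)·R1: [0, -3, -8, 2, -10, 5]
R4 ← R4 + (3)·R1: [0, -1, -6, 0, -8, 3]
R3 ← R3 + (3/5)·R2: [0, 0, -2, -2/5, -14/5, 4/5]
R4 ← R4 + (1/5)·R2: [0, 0, -4, -4/5, -28/5, 8/5]
R4 ← R4 − (2)·R3: [0, 0, 0, 0, 0, 0]
Echelon form has 3 nonzero rows, so rank(T) = 3.

3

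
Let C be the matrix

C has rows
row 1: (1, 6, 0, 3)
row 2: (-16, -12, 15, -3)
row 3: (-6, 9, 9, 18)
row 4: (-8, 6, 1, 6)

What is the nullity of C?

0

Row reduce to echelon form.
R2 ← R2 + (16)·R1: [0, 84, 15, 45]
R3 ← R3 + (6)·R1: [0, 45, 9, 36]
R4 ← R4 + (8)·R1: [0, 54, 1, 30]
R3 ← R3 − (15/28)·R2: [0, 0, 27/28, 333/28]
R4 ← R4 − (9/14)·R2: [0, 0, -121/14, 15/14]
R4 ← R4 + (242/27)·R3: [0, 0, 0, 323/3]
4 nonzero rows, so rank(C) = 4.
C has 4 columns; by rank–nullity, nullity = 4 − 4 = 0.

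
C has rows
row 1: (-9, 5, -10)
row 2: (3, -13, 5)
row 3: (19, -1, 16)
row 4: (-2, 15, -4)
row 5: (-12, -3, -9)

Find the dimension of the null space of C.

Row reduce to echelon form.
R2 ← R2 + (1/3)·R1: [0, -34/3, 5/3]
R3 ← R3 + (19/9)·R1: [0, 86/9, -46/9]
R4 ← R4 − (2/9)·R1: [0, 125/9, -16/9]
R5 ← R5 − (4/3)·R1: [0, -29/3, 13/3]
R3 ← R3 + (43/51)·R2: [0, 0, -63/17]
R4 ← R4 + (125/102)·R2: [0, 0, 9/34]
R5 ← R5 − (29/34)·R2: [0, 0, 99/34]
R4 ← R4 + (1/14)·R3: [0, 0, 0]
R5 ← R5 + (11/14)·R3: [0, 0, 0]
3 nonzero rows, so rank(C) = 3.
C has 3 columns; by rank–nullity, nullity = 3 − 3 = 0.

0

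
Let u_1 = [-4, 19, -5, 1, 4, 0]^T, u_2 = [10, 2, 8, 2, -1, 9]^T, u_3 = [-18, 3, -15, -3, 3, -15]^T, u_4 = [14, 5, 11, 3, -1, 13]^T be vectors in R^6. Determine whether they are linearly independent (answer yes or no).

Form the matrix with these vectors as rows and row reduce.
R2 ← R2 + (5/2)·R1: [0, 99/2, -9/2, 9/2, 9, 9]
R3 ← R3 − (9/2)·R1: [0, -165/2, 15/2, -15/2, -15, -15]
R4 ← R4 + (7/2)·R1: [0, 143/2, -13/2, 13/2, 13, 13]
R3 ← R3 + (5/3)·R2: [0, 0, 0, 0, 0, 0]
R4 ← R4 − (13/9)·R2: [0, 0, 0, 0, 0, 0]
2 nonzero rows, so the 4 vectors span a space of dimension 2.
Since 2 < 4, the vectors are linearly dependent.

no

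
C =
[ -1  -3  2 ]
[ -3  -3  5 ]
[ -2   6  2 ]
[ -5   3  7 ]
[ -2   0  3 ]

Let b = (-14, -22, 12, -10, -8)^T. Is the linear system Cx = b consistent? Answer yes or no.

Row reduce the augmented matrix [C | b].
R2 ← R2 − (3)·R1: [0, 6, -1, 20]
R3 ← R3 − (2)·R1: [0, 12, -2, 40]
R4 ← R4 − (5)·R1: [0, 18, -3, 60]
R5 ← R5 − (2)·R1: [0, 6, -1, 20]
R3 ← R3 − (2)·R2: [0, 0, 0, 0]
R4 ← R4 − (3)·R2: [0, 0, 0, 0]
R5 ← R5 − R2: [0, 0, 0, 0]
The echelon form has 2 nonzero rows, and every pivot lies in the first 3 columns, so rank(C) = rank([C|b]) = 2.
The system is consistent.

yes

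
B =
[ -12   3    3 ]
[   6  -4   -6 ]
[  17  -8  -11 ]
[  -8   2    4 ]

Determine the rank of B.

Row reduce to echelon form.
R2 ← R2 + (1/2)·R1: [0, -5/2, -9/2]
R3 ← R3 + (17/12)·R1: [0, -15/4, -27/4]
R4 ← R4 − (2/3)·R1: [0, 0, 2]
R3 ← R3 − (3/2)·R2: [0, 0, 0]
Swap R3 ↔ R4
Echelon form has 3 nonzero rows, so rank(B) = 3.

3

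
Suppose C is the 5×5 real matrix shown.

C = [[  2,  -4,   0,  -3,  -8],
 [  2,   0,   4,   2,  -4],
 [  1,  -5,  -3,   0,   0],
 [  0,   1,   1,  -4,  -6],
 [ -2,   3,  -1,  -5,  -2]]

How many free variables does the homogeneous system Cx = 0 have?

Row reduce to echelon form.
R2 ← R2 − R1: [0, 4, 4, 5, 4]
R3 ← R3 − (1/2)·R1: [0, -3, -3, 3/2, 4]
R5 ← R5 + R1: [0, -1, -1, -8, -10]
R3 ← R3 + (3/4)·R2: [0, 0, 0, 21/4, 7]
R4 ← R4 − (1/4)·R2: [0, 0, 0, -21/4, -7]
R5 ← R5 + (1/4)·R2: [0, 0, 0, -27/4, -9]
R4 ← R4 + R3: [0, 0, 0, 0, 0]
R5 ← R5 + (9/7)·R3: [0, 0, 0, 0, 0]
3 nonzero rows, so rank(C) = 3.
C has 5 columns; by rank–nullity, nullity = 5 − 3 = 2.

2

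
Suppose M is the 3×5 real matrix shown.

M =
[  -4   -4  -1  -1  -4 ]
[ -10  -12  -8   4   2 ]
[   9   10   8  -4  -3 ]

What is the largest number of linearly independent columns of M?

Row reduce to echelon form.
R2 ← R2 − (5/2)·R1: [0, -2, -11/2, 13/2, 12]
R3 ← R3 + (9/4)·R1: [0, 1, 23/4, -25/4, -12]
R3 ← R3 + (1/2)·R2: [0, 0, 3, -3, -6]
Echelon form has 3 nonzero rows, so rank(M) = 3.
The rank gives the maximum number of linearly independent columns: 3.

3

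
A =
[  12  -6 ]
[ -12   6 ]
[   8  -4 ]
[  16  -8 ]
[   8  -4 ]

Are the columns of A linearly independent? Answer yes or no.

Row reduce A to echelon form.
R2 ← R2 + R1: [0, 0]
R3 ← R3 − (2/3)·R1: [0, 0]
R4 ← R4 − (4/3)·R1: [0, 0]
R5 ← R5 − (2/3)·R1: [0, 0]
1 pivot among 2 columns.
Only 1 < 2 pivot columns, so the columns are linearly dependent.

no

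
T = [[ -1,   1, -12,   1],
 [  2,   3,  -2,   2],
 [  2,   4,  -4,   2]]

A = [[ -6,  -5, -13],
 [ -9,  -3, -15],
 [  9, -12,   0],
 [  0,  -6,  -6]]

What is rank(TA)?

2

First compute TA:
[[-111, 140,  -8],
 [-57,  -7, -83],
 [-84,  14, -98]]
Now row reduce the product.
R2 ← R2 − (19/37)·R1: [0, -2919/37, -2919/37]
R3 ← R3 − (28/37)·R1: [0, -3402/37, -3402/37]
R3 ← R3 − (162/139)·R2: [0, 0, 0]
2 nonzero rows, so rank(TA) = 2.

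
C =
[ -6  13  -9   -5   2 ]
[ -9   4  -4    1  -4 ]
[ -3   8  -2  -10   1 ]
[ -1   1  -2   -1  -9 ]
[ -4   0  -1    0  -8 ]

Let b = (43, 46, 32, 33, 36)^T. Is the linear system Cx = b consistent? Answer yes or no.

yes

Row reduce the augmented matrix [C | b].
R2 ← R2 − (3/2)·R1: [0, -31/2, 19/2, 17/2, -7, -37/2]
R3 ← R3 − (1/2)·R1: [0, 3/2, 5/2, -15/2, 0, 21/2]
R4 ← R4 − (1/6)·R1: [0, -7/6, -1/2, -1/6, -28/3, 155/6]
R5 ← R5 − (2/3)·R1: [0, -26/3, 5, 10/3, -28/3, 22/3]
R3 ← R3 + (3/31)·R2: [0, 0, 106/31, -207/31, -21/31, 270/31]
R4 ← R4 − (7/93)·R2: [0, 0, -113/93, -25/31, -273/31, 844/31]
R5 ← R5 − (52/93)·R2: [0, 0, -29/93, -44/31, -168/31, 548/31]
R4 ← R4 + (113/318)·R3: [0, 0, 0, -337/106, -959/106, 1607/53]
R5 ← R5 + (29/318)·R3: [0, 0, 0, -215/106, -581/106, 979/53]
R5 ← R5 − (215/337)·R4: [0, 0, 0, 0, 98/337, -294/337]
The echelon form has 5 nonzero rows, and every pivot lies in the first 5 columns, so rank(C) = rank([C|b]) = 5.
The system is consistent.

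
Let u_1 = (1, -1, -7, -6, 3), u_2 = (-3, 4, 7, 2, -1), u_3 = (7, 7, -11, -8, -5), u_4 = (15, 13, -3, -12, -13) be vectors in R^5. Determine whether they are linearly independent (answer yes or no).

Form the matrix with these vectors as rows and row reduce.
R2 ← R2 + (3)·R1: [0, 1, -14, -16, 8]
R3 ← R3 − (7)·R1: [0, 14, 38, 34, -26]
R4 ← R4 − (15)·R1: [0, 28, 102, 78, -58]
R3 ← R3 − (14)·R2: [0, 0, 234, 258, -138]
R4 ← R4 − (28)·R2: [0, 0, 494, 526, -282]
R4 ← R4 − (19/9)·R3: [0, 0, 0, -56/3, 28/3]
4 nonzero rows, so the 4 vectors span a space of dimension 4.
Since 4 = 4, the vectors are linearly independent.

yes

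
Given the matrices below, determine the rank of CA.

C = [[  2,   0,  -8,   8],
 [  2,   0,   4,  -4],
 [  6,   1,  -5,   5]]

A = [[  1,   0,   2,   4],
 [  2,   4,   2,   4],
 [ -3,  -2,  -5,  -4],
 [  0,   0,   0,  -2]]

3

First compute CA:
[[ 26,  16,  44,  24],
 [-10,  -8, -16,   0],
 [ 23,  14,  39,  38]]
Now row reduce the product.
R2 ← R2 + (5/13)·R1: [0, -24/13, 12/13, 120/13]
R3 ← R3 − (23/26)·R1: [0, -2/13, 1/13, 218/13]
R3 ← R3 − (1/12)·R2: [0, 0, 0, 16]
3 nonzero rows, so rank(CA) = 3.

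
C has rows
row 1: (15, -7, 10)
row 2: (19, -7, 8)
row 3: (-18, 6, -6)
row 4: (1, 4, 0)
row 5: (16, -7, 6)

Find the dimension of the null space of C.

Row reduce to echelon form.
R2 ← R2 − (19/15)·R1: [0, 28/15, -14/3]
R3 ← R3 + (6/5)·R1: [0, -12/5, 6]
R4 ← R4 − (1/15)·R1: [0, 67/15, -2/3]
R5 ← R5 − (16/15)·R1: [0, 7/15, -14/3]
R3 ← R3 + (9/7)·R2: [0, 0, 0]
R4 ← R4 − (67/28)·R2: [0, 0, 21/2]
R5 ← R5 − (1/4)·R2: [0, 0, -7/2]
Swap R3 ↔ R4
R5 ← R5 + (1/3)·R3: [0, 0, 0]
3 nonzero rows, so rank(C) = 3.
C has 3 columns; by rank–nullity, nullity = 3 − 3 = 0.

0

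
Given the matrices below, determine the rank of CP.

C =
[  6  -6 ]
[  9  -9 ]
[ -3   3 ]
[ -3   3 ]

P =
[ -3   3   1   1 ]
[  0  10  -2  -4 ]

1

First compute CP:
[[-18, -42,  18,  30],
 [-27, -63,  27,  45],
 [  9,  21,  -9, -15],
 [  9,  21,  -9, -15]]
Now row reduce the product.
R2 ← R2 − (3/2)·R1: [0, 0, 0, 0]
R3 ← R3 + (1/2)·R1: [0, 0, 0, 0]
R4 ← R4 + (1/2)·R1: [0, 0, 0, 0]
1 nonzero row, so rank(CP) = 1.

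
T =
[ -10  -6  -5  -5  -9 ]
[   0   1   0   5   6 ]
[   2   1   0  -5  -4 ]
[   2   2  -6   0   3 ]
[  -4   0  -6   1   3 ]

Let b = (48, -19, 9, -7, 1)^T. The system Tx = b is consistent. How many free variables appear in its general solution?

0

Row reduce the augmented matrix [T | b].
R3 ← R3 + (1/5)·R1: [0, -1/5, -1, -6, -29/5, 93/5]
R4 ← R4 + (1/5)·R1: [0, 4/5, -7, -1, 6/5, 13/5]
R5 ← R5 − (2/5)·R1: [0, 12/5, -4, 3, 33/5, -91/5]
R3 ← R3 + (1/5)·R2: [0, 0, -1, -5, -23/5, 74/5]
R4 ← R4 − (4/5)·R2: [0, 0, -7, -5, -18/5, 89/5]
R5 ← R5 − (12/5)·R2: [0, 0, -4, -9, -39/5, 137/5]
R4 ← R4 − (7)·R3: [0, 0, 0, 30, 143/5, -429/5]
R5 ← R5 − (4)·R3: [0, 0, 0, 11, 53/5, -159/5]
R5 ← R5 − (11/30)·R4: [0, 0, 0, 0, 17/150, -17/50]
The echelon form has 5 nonzero rows, and every pivot lies in the first 5 columns, so rank(T) = rank([T|b]) = 5.
The system is consistent.
Free variables = (unknowns) − (rank) = 5 − 5 = 0.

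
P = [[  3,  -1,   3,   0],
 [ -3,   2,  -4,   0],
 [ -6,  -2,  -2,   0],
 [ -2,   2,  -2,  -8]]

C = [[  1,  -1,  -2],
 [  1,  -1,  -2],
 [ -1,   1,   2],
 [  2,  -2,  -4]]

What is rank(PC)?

First compute PC:
[[ -1,   1,   2],
 [  3,  -3,  -6],
 [ -6,   6,  12],
 [-14,  14,  28]]
Now row reduce the product.
R2 ← R2 + (3)·R1: [0, 0, 0]
R3 ← R3 − (6)·R1: [0, 0, 0]
R4 ← R4 − (14)·R1: [0, 0, 0]
1 nonzero row, so rank(PC) = 1.

1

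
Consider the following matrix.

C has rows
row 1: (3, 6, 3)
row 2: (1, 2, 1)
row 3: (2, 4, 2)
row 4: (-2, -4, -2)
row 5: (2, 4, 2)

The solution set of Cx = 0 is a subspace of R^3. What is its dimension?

2

Row reduce to echelon form.
R2 ← R2 − (1/3)·R1: [0, 0, 0]
R3 ← R3 − (2/3)·R1: [0, 0, 0]
R4 ← R4 + (2/3)·R1: [0, 0, 0]
R5 ← R5 − (2/3)·R1: [0, 0, 0]
1 nonzero row, so rank(C) = 1.
C has 3 columns; by rank–nullity, nullity = 3 − 1 = 2.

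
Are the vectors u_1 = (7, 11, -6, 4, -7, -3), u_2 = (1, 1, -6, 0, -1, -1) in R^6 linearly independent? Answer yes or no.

Form the matrix with these vectors as rows and row reduce.
R2 ← R2 − (1/7)·R1: [0, -4/7, -36/7, -4/7, 0, -4/7]
2 nonzero rows, so the 2 vectors span a space of dimension 2.
Since 2 = 2, the vectors are linearly independent.

yes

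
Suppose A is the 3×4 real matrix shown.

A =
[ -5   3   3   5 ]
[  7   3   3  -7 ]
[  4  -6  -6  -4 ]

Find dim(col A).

Row reduce to echelon form.
R2 ← R2 + (7/5)·R1: [0, 36/5, 36/5, 0]
R3 ← R3 + (4/5)·R1: [0, -18/5, -18/5, 0]
R3 ← R3 + (1/2)·R2: [0, 0, 0, 0]
Echelon form has 2 nonzero rows, so rank(A) = 2.
The column space has dimension equal to the rank: 2.

2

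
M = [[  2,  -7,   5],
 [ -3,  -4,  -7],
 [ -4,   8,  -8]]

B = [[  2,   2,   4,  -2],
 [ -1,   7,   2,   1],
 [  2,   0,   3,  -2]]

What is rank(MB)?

2

First compute MB:
[[ 21, -45,   9, -21],
 [-16, -34, -41,  16],
 [-32,  48, -24,  32]]
Now row reduce the product.
R2 ← R2 + (16/21)·R1: [0, -478/7, -239/7, 0]
R3 ← R3 + (32/21)·R1: [0, -144/7, -72/7, 0]
R3 ← R3 − (72/239)·R2: [0, 0, 0, 0]
2 nonzero rows, so rank(MB) = 2.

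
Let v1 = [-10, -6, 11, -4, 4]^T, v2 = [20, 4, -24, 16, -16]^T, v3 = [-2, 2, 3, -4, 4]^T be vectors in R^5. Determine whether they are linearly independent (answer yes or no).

Form the matrix with these vectors as rows and row reduce.
R2 ← R2 + (2)·R1: [0, -8, -2, 8, -8]
R3 ← R3 − (1/5)·R1: [0, 16/5, 4/5, -16/5, 16/5]
R3 ← R3 + (2/5)·R2: [0, 0, 0, 0, 0]
2 nonzero rows, so the 3 vectors span a space of dimension 2.
Since 2 < 3, the vectors are linearly dependent.

no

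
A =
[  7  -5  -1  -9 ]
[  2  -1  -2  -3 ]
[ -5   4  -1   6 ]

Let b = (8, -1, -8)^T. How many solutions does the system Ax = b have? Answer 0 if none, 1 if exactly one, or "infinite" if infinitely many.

0

Row reduce the augmented matrix [A | b].
R2 ← R2 − (2/7)·R1: [0, 3/7, -12/7, -3/7, -23/7]
R3 ← R3 + (5/7)·R1: [0, 3/7, -12/7, -3/7, -16/7]
R3 ← R3 − R2: [0, 0, 0, 0, 1]
The echelon form has 3 nonzero rows; the last pivot sits in the augmented column, so rank(A) = 2 but rank([A|b]) = 3.
Since the ranks differ, the system is inconsistent.
It has no solutions.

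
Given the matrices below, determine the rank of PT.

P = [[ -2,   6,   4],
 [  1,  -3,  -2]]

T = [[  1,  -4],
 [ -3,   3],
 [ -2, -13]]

1

First compute PT:
[[-28, -26],
 [ 14,  13]]
Now row reduce the product.
R2 ← R2 + (1/2)·R1: [0, 0]
1 nonzero row, so rank(PT) = 1.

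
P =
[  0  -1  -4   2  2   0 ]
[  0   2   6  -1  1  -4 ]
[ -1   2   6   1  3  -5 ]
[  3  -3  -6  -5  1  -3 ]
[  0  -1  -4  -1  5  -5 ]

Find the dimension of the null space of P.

1

Row reduce to echelon form.
Swap R1 ↔ R3
R4 ← R4 + (3)·R1: [0, 3, 12, -2, 10, -18]
R3 ← R3 + (1/2)·R2: [0, 0, -1, 3/2, 5/2, -2]
R4 ← R4 − (3/2)·R2: [0, 0, 3, -1/2, 17/2, -12]
R5 ← R5 + (1/2)·R2: [0, 0, -1, -3/2, 11/2, -7]
R4 ← R4 + (3)·R3: [0, 0, 0, 4, 16, -18]
R5 ← R5 − R3: [0, 0, 0, -3, 3, -5]
R5 ← R5 + (3/4)·R4: [0, 0, 0, 0, 15, -37/2]
5 nonzero rows, so rank(P) = 5.
P has 6 columns; by rank–nullity, nullity = 6 − 5 = 1.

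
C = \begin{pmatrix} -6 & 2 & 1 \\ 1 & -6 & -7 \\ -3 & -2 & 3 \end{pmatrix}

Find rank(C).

Row reduce to echelon form.
R2 ← R2 + (1/6)·R1: [0, -17/3, -41/6]
R3 ← R3 − (1/2)·R1: [0, -3, 5/2]
R3 ← R3 − (9/17)·R2: [0, 0, 104/17]
Echelon form has 3 nonzero rows, so rank(C) = 3.

3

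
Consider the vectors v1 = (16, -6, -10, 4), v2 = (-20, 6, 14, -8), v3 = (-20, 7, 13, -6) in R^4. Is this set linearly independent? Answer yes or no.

no

Form the matrix with these vectors as rows and row reduce.
R2 ← R2 + (5/4)·R1: [0, -3/2, 3/2, -3]
R3 ← R3 + (5/4)·R1: [0, -1/2, 1/2, -1]
R3 ← R3 − (1/3)·R2: [0, 0, 0, 0]
2 nonzero rows, so the 3 vectors span a space of dimension 2.
Since 2 < 3, the vectors are linearly dependent.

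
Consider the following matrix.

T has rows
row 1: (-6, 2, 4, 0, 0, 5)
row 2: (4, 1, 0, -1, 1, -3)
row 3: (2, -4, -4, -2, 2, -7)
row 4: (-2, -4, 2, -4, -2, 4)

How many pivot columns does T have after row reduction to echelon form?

Row reduce to echelon form.
R2 ← R2 + (2/3)·R1: [0, 7/3, 8/3, -1, 1, 1/3]
R3 ← R3 + (1/3)·R1: [0, -10/3, -8/3, -2, 2, -16/3]
R4 ← R4 − (1/3)·R1: [0, -14/3, 2/3, -4, -2, 7/3]
R3 ← R3 + (10/7)·R2: [0, 0, 8/7, -24/7, 24/7, -34/7]
R4 ← R4 + (2)·R2: [0, 0, 6, -6, 0, 3]
R4 ← R4 − (21/4)·R3: [0, 0, 0, 12, -18, 57/2]
Echelon form has 4 nonzero rows, so rank(T) = 4.
Each nonzero row contributes one pivot column: 4 pivot columns.

4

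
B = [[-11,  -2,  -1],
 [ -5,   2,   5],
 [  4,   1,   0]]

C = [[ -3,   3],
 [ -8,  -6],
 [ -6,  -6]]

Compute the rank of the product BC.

2

First compute BC:
[[ 55, -15],
 [-31, -57],
 [-20,   6]]
Now row reduce the product.
R2 ← R2 + (31/55)·R1: [0, -720/11]
R3 ← R3 + (4/11)·R1: [0, 6/11]
R3 ← R3 + (1/120)·R2: [0, 0]
2 nonzero rows, so rank(BC) = 2.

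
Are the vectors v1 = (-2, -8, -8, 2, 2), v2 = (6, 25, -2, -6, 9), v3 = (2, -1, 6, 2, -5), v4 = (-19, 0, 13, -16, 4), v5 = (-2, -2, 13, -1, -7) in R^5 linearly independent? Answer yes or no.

no

Form the matrix with these vectors as rows and row reduce.
R2 ← R2 + (3)·R1: [0, 1, -26, 0, 15]
R3 ← R3 + R1: [0, -9, -2, 4, -3]
R4 ← R4 − (19/2)·R1: [0, 76, 89, -35, -15]
R5 ← R5 − R1: [0, 6, 21, -3, -9]
R3 ← R3 + (9)·R2: [0, 0, -236, 4, 132]
R4 ← R4 − (76)·R2: [0, 0, 2065, -35, -1155]
R5 ← R5 − (6)·R2: [0, 0, 177, -3, -99]
R4 ← R4 + (35/4)·R3: [0, 0, 0, 0, 0]
R5 ← R5 + (3/4)·R3: [0, 0, 0, 0, 0]
3 nonzero rows, so the 5 vectors span a space of dimension 3.
Since 3 < 5, the vectors are linearly dependent.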